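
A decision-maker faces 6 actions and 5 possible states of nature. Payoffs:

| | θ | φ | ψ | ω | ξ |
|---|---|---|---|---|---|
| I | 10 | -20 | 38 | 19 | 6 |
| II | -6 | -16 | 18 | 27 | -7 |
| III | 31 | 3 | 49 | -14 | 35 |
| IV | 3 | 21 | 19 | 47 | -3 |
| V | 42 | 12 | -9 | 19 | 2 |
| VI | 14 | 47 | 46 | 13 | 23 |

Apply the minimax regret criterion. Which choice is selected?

Column bests: θ=42, φ=47, ψ=49, ω=47, ξ=35.
I regrets: 32, 67, 11, 28, 29 → max 67
II regrets: 48, 63, 31, 20, 42 → max 63
III regrets: 11, 44, 0, 61, 0 → max 61
IV regrets: 39, 26, 30, 0, 38 → max 39
V regrets: 0, 35, 58, 28, 33 → max 58
VI regrets: 28, 0, 3, 34, 12 → max 34
Smallest max regret = 34 → VI.

VI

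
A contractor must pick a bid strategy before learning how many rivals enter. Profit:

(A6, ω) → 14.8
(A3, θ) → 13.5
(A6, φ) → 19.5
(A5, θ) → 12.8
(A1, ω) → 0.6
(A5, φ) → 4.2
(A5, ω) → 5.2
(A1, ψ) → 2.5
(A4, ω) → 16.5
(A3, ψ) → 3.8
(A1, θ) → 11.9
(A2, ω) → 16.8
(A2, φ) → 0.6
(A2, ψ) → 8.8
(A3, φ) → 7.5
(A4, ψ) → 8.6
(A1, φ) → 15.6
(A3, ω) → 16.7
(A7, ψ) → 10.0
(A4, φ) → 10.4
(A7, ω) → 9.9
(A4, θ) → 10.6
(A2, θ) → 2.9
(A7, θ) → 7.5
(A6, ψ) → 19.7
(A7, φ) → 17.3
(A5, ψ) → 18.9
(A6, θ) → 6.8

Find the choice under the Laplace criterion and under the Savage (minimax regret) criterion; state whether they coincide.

Row averages: A1=7.65, A2=7.275, A3=10.375, A4=11.525, A5=10.275, A6=15.2, A7=11.175
Highest average = 15.2 → A6.
Column bests: θ=13.5, φ=19.5, ψ=19.7, ω=16.8.
A1 regrets: 1.6, 3.9, 17.2, 16.2 → max 17.2
A2 regrets: 10.6, 18.9, 10.9, 0.0 → max 18.9
A3 regrets: 0.0, 12.0, 15.9, 0.1 → max 15.9
A4 regrets: 2.9, 9.1, 11.1, 0.3 → max 11.1
A5 regrets: 0.7, 15.3, 0.8, 11.6 → max 15.3
A6 regrets: 6.7, 0.0, 0.0, 2.0 → max 6.7
A7 regrets: 6.0, 2.2, 9.7, 6.9 → max 9.7
Smallest max regret = 6.7 → A6.

laplace → A6; minimax regret → A6 (agree)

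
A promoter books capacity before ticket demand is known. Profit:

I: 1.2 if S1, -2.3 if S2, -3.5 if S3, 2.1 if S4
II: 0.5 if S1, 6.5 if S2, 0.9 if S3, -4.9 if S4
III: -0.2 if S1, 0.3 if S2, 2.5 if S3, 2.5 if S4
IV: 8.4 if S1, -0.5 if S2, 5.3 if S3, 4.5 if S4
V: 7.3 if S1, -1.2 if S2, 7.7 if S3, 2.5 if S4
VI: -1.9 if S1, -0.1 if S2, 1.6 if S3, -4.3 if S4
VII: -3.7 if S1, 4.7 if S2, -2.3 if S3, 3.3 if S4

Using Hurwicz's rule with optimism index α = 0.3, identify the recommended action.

I: 0.3·2.1 + 0.7·(-3.5) = -1.82
II: 0.3·6.5 + 0.7·(-4.9) = -1.48
III: 0.3·2.5 + 0.7·(-0.2) = 0.61
IV: 0.3·8.4 + 0.7·(-0.5) = 2.17
V: 0.3·7.7 + 0.7·(-1.2) = 1.47
VI: 0.3·1.6 + 0.7·(-4.3) = -2.53
VII: 0.3·4.7 + 0.7·(-3.7) = -1.18
Highest Hurwicz score = 2.17 → IV.

IV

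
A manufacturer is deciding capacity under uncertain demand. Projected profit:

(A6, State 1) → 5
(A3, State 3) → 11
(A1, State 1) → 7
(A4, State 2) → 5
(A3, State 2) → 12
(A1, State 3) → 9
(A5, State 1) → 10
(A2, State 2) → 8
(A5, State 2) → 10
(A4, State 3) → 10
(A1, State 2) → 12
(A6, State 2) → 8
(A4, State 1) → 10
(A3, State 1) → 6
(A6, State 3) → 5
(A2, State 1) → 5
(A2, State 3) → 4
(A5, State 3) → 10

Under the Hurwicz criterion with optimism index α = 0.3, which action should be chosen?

A5

A1: 0.3·12 + 0.7·7 = 8.5
A2: 0.3·8 + 0.7·4 = 5.2
A3: 0.3·12 + 0.7·6 = 7.8
A4: 0.3·10 + 0.7·5 = 6.5
A5: 0.3·10 + 0.7·10 = 10
A6: 0.3·8 + 0.7·5 = 5.9
Highest Hurwicz score = 10 → A5.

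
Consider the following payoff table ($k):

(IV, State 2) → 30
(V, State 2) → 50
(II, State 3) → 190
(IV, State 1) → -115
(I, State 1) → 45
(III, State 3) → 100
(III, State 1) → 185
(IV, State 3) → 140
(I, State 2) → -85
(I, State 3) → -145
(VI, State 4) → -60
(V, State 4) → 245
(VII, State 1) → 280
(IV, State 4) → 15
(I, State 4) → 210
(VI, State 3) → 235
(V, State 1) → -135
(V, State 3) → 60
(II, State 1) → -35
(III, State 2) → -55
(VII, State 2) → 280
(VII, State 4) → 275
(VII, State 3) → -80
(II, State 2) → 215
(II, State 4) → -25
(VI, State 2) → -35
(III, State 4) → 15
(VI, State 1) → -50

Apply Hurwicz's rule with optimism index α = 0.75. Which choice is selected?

VII

I: 0.75·210 + 0.25·(-145) = 121.25
II: 0.75·215 + 0.25·(-35) = 152.5
III: 0.75·185 + 0.25·(-55) = 125
IV: 0.75·140 + 0.25·(-115) = 76.25
V: 0.75·245 + 0.25·(-135) = 150
VI: 0.75·235 + 0.25·(-60) = 161.25
VII: 0.75·280 + 0.25·(-80) = 190
Highest Hurwicz score = 190 → VII.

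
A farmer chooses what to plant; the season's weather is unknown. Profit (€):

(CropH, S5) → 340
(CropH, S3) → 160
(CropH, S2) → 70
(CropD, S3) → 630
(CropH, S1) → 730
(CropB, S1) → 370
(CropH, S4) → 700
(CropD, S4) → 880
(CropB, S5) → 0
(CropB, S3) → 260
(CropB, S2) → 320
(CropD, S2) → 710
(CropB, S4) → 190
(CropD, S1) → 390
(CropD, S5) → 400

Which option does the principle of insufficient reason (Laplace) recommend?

CropD

Row averages: CropD=602, CropB=228, CropH=400
Highest average = 602 → CropD.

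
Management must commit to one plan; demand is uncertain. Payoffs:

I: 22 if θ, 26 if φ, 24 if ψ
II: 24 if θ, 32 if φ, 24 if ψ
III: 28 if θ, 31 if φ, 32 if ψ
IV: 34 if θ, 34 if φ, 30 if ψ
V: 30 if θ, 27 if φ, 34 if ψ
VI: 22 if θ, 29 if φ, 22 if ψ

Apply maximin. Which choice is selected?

IV

Row minima: I=22, II=24, III=28, IV=30, V=27, VI=22
Best worst-case = 30 → IV.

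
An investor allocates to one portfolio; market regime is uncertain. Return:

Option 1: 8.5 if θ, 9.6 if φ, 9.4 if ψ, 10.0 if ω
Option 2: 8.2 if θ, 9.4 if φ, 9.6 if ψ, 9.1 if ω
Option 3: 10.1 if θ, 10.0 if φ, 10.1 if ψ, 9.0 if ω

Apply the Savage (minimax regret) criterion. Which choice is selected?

Option 3

Column bests: θ=10.1, φ=10.0, ψ=10.1, ω=10.0.
Option 1 regrets: 1.6, 0.4, 0.7, 0.0 → max 1.6
Option 2 regrets: 1.9, 0.6, 0.5, 0.9 → max 1.9
Option 3 regrets: 0.0, 0.0, 0.0, 1.0 → max 1.0
Smallest max regret = 1.0 → Option 3.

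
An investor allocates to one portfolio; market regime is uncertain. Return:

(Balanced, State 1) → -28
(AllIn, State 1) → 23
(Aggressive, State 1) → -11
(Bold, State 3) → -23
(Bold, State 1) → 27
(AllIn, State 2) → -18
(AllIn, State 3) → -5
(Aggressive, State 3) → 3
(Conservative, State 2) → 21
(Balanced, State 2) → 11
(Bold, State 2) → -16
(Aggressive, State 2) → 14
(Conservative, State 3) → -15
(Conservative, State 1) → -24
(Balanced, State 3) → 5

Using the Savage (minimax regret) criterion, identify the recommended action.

Column bests: State 1=27, State 2=21, State 3=5.
Conservative regrets: 51, 0, 20 → max 51
Balanced regrets: 55, 10, 0 → max 55
Aggressive regrets: 38, 7, 2 → max 38
Bold regrets: 0, 37, 28 → max 37
AllIn regrets: 4, 39, 10 → max 39
Smallest max regret = 37 → Bold.

Bold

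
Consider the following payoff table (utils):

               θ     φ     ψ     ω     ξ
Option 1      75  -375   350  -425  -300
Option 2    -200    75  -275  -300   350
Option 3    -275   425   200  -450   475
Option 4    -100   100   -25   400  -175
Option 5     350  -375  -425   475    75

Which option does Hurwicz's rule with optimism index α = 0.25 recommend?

Option 4

Option 1: 0.25·350 + 0.75·(-425) = -231.25
Option 2: 0.25·350 + 0.75·(-300) = -137.5
Option 3: 0.25·475 + 0.75·(-450) = -218.75
Option 4: 0.25·400 + 0.75·(-175) = -31.25
Option 5: 0.25·475 + 0.75·(-425) = -200
Highest Hurwicz score = -31.25 → Option 4.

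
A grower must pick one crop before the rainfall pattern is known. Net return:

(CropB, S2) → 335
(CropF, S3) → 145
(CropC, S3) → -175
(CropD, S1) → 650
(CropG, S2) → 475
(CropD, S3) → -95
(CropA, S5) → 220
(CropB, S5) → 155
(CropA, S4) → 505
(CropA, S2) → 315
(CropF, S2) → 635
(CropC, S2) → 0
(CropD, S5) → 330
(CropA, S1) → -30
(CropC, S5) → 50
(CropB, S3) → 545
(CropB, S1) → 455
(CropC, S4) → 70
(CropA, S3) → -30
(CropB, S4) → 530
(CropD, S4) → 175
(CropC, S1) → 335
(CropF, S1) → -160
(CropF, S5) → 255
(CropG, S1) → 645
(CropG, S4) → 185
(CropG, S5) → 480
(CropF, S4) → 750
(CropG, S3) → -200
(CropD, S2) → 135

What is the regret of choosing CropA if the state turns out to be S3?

575

Best payoff under S3 is 545.
Regret = 545 − (-30) = 575.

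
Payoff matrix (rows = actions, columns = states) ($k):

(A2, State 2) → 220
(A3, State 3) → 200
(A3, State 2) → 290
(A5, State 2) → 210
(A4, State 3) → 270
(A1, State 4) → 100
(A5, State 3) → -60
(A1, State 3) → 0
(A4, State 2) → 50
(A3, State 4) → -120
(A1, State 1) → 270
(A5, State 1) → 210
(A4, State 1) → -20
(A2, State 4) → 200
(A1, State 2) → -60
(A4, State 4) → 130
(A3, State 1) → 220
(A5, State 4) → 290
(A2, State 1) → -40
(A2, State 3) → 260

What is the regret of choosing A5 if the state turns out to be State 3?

Best payoff under State 3 is 270.
Regret = 270 − (-60) = 330.

330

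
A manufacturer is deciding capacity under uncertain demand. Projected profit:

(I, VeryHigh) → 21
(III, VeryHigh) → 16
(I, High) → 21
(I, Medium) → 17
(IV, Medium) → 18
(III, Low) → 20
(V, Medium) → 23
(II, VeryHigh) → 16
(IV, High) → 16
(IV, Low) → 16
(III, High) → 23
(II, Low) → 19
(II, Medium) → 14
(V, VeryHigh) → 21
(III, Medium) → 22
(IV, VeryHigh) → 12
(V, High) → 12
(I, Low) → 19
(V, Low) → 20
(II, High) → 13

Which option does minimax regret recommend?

III

Column bests: Low=20, Medium=23, High=23, VeryHigh=21.
I regrets: 1, 6, 2, 0 → max 6
II regrets: 1, 9, 10, 5 → max 10
III regrets: 0, 1, 0, 5 → max 5
IV regrets: 4, 5, 7, 9 → max 9
V regrets: 0, 0, 11, 0 → max 11
Smallest max regret = 5 → III.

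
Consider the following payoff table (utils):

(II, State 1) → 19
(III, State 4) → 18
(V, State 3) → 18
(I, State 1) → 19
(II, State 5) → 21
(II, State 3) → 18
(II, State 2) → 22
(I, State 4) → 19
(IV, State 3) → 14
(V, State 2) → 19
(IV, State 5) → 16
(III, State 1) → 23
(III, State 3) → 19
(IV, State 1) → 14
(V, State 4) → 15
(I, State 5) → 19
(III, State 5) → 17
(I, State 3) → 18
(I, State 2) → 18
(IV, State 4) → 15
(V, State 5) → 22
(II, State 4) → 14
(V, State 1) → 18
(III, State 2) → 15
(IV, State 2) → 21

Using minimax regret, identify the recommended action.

I

Column bests: State 1=23, State 2=22, State 3=19, State 4=19, State 5=22.
I regrets: 4, 4, 1, 0, 3 → max 4
II regrets: 4, 0, 1, 5, 1 → max 5
III regrets: 0, 7, 0, 1, 5 → max 7
IV regrets: 9, 1, 5, 4, 6 → max 9
V regrets: 5, 3, 1, 4, 0 → max 5
Smallest max regret = 4 → I.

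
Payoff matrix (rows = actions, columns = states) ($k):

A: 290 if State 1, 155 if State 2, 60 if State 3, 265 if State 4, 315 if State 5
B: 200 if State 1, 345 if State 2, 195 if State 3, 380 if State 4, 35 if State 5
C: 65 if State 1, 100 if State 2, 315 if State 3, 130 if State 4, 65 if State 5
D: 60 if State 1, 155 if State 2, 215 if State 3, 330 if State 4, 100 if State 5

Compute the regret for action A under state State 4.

115

Best payoff under State 4 is 380.
Regret = 380 − 265 = 115.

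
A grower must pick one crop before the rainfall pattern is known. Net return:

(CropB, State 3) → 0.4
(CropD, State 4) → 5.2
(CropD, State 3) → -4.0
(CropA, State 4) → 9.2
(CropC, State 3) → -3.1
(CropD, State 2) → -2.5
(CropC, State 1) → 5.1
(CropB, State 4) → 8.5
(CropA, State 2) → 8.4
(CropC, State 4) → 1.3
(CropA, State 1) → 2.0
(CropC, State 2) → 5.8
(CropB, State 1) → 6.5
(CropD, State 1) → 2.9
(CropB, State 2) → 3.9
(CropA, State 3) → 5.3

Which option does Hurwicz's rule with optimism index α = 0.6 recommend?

CropA

CropD: 0.6·5.2 + 0.4·(-4.0) = 1.52
CropB: 0.6·8.5 + 0.4·0.4 = 5.26
CropC: 0.6·5.8 + 0.4·(-3.1) = 2.24
CropA: 0.6·9.2 + 0.4·2.0 = 6.32
Highest Hurwicz score = 6.32 → CropA.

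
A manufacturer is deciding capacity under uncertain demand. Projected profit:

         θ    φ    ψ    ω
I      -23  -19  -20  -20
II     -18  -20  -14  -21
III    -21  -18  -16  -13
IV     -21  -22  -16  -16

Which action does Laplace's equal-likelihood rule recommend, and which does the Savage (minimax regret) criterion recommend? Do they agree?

laplace → III; minimax regret → III (agree)

Row averages: I=-20.5, II=-18.25, III=-17, IV=-18.75
Highest average = -17 → III.
Column bests: θ=-18, φ=-18, ψ=-14, ω=-13.
I regrets: 5, 1, 6, 7 → max 7
II regrets: 0, 2, 0, 8 → max 8
III regrets: 3, 0, 2, 0 → max 3
IV regrets: 3, 4, 2, 3 → max 4
Smallest max regret = 3 → III.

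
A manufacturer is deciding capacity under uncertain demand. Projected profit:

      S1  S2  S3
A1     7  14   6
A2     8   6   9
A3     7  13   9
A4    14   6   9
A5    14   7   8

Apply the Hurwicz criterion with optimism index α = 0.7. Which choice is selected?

A5

A1: 0.7·14 + 0.3·6 = 11.6
A2: 0.7·9 + 0.3·6 = 8.1
A3: 0.7·13 + 0.3·7 = 11.2
A4: 0.7·14 + 0.3·6 = 11.6
A5: 0.7·14 + 0.3·7 = 11.9
Highest Hurwicz score = 11.9 → A5.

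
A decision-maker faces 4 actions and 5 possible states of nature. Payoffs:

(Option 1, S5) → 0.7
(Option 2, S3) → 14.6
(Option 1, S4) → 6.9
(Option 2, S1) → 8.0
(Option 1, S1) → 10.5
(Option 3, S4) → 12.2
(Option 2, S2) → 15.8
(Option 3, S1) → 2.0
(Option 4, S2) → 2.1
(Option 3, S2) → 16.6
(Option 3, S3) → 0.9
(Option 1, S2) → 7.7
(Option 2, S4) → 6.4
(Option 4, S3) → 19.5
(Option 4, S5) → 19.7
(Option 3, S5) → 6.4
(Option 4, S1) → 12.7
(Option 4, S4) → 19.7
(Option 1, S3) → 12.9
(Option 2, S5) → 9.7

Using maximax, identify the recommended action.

Option 4

Row maxima: Option 1=12.9, Option 2=15.8, Option 3=16.6, Option 4=19.7
Best best-case = 19.7 → Option 4.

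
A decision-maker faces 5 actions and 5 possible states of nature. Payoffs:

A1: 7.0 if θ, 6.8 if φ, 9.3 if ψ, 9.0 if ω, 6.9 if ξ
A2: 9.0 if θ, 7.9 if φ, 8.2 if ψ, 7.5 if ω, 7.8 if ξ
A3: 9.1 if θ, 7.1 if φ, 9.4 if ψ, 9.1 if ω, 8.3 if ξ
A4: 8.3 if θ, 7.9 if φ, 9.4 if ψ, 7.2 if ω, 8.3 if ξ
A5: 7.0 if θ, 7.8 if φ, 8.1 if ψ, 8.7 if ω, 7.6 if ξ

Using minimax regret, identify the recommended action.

Column bests: θ=9.1, φ=7.9, ψ=9.4, ω=9.1, ξ=8.3.
A1 regrets: 2.1, 1.1, 0.1, 0.1, 1.4 → max 2.1
A2 regrets: 0.1, 0.0, 1.2, 1.6, 0.5 → max 1.6
A3 regrets: 0.0, 0.8, 0.0, 0.0, 0.0 → max 0.8
A4 regrets: 0.8, 0.0, 0.0, 1.9, 0.0 → max 1.9
A5 regrets: 2.1, 0.1, 1.3, 0.4, 0.7 → max 2.1
Smallest max regret = 0.8 → A3.

A3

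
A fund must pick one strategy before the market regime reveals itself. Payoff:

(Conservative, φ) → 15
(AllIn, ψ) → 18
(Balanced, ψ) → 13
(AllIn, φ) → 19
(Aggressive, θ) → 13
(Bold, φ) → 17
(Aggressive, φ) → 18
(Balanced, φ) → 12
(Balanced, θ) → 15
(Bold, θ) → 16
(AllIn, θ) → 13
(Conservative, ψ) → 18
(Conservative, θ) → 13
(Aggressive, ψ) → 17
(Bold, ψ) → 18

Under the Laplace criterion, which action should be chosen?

Bold

Row averages: Conservative=46/3, Balanced=40/3, Aggressive=16, Bold=17, AllIn=50/3
Highest average = 17 → Bold.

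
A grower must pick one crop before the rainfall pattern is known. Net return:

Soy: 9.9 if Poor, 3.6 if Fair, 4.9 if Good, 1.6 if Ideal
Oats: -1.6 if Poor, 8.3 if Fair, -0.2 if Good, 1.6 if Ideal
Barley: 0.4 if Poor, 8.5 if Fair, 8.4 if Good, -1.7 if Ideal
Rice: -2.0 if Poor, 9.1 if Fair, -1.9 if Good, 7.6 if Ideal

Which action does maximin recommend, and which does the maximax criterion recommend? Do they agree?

Row minima: Soy=1.6, Oats=-1.6, Barley=-1.7, Rice=-2.0
Best worst-case = 1.6 → Soy.
Row maxima: Soy=9.9, Oats=8.3, Barley=8.5, Rice=9.1
Best best-case = 9.9 → Soy.

maximin → Soy; maximax → Soy (agree)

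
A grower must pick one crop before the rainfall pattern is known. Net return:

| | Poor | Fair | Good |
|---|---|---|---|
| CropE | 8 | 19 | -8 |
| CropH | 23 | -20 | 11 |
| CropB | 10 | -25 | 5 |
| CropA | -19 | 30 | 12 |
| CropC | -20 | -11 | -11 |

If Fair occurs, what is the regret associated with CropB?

55

Best payoff under Fair is 30.
Regret = 30 − (-25) = 55.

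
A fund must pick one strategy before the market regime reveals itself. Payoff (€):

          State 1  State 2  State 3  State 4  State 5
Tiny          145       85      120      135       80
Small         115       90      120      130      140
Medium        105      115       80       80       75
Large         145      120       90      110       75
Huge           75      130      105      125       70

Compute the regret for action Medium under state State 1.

40

Best payoff under State 1 is 145.
Regret = 145 − 105 = 40.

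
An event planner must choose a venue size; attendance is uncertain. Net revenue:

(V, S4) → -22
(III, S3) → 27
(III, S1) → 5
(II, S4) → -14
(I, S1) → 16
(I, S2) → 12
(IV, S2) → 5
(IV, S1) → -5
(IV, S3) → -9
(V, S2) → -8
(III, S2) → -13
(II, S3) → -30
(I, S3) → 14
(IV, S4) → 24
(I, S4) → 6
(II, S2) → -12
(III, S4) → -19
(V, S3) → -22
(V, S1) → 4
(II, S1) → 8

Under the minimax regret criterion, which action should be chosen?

I

Column bests: S1=16, S2=12, S3=27, S4=24.
I regrets: 0, 0, 13, 18 → max 18
II regrets: 8, 24, 57, 38 → max 57
III regrets: 11, 25, 0, 43 → max 43
IV regrets: 21, 7, 36, 0 → max 36
V regrets: 12, 20, 49, 46 → max 49
Smallest max regret = 18 → I.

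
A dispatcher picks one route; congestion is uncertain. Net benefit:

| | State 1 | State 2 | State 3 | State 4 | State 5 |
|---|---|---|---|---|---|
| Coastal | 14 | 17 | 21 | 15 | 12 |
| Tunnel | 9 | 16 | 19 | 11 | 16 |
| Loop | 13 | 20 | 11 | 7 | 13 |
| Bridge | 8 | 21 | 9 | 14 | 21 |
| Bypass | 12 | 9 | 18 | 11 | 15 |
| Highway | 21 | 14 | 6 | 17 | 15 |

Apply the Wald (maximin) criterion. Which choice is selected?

Row minima: Coastal=12, Tunnel=9, Loop=7, Bridge=8, Bypass=9, Highway=6
Best worst-case = 12 → Coastal.

Coastal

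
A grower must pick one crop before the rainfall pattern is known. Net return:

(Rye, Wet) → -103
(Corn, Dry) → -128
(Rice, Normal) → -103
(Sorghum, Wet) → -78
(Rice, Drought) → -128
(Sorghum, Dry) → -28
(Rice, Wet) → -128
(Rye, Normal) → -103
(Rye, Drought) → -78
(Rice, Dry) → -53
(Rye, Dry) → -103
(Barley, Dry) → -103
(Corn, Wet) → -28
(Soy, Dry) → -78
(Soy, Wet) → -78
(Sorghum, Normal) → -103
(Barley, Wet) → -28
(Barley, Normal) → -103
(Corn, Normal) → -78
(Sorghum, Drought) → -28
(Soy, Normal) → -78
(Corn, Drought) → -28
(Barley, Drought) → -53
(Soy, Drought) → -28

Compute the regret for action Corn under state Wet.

Best payoff under Wet is -28.
Regret = -28 − (-28) = 0.

0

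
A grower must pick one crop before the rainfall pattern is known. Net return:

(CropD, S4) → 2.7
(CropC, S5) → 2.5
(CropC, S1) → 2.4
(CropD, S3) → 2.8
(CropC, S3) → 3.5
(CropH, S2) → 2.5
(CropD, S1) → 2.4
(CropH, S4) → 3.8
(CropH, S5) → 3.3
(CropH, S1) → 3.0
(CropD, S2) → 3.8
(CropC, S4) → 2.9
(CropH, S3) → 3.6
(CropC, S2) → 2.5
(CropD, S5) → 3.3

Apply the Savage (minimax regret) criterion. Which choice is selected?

CropD

Column bests: S1=3.0, S2=3.8, S3=3.6, S4=3.8, S5=3.3.
CropC regrets: 0.6, 1.3, 0.1, 0.9, 0.8 → max 1.3
CropH regrets: 0.0, 1.3, 0.0, 0.0, 0.0 → max 1.3
CropD regrets: 0.6, 0.0, 0.8, 1.1, 0.0 → max 1.1
Smallest max regret = 1.1 → CropD.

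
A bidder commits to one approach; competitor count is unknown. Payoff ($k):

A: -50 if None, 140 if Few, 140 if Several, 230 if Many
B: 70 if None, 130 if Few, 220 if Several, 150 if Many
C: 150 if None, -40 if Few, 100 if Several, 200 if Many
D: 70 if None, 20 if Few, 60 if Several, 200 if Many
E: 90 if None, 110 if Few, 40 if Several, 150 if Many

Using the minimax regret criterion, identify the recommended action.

B

Column bests: None=150, Few=140, Several=220, Many=230.
A regrets: 200, 0, 80, 0 → max 200
B regrets: 80, 10, 0, 80 → max 80
C regrets: 0, 180, 120, 30 → max 180
D regrets: 80, 120, 160, 30 → max 160
E regrets: 60, 30, 180, 80 → max 180
Smallest max regret = 80 → B.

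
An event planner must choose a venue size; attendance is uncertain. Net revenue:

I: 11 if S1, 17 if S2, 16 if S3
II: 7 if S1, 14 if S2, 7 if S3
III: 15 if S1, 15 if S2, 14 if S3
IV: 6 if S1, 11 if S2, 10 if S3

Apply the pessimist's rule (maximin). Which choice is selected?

Row minima: I=11, II=7, III=14, IV=6
Best worst-case = 14 → III.

III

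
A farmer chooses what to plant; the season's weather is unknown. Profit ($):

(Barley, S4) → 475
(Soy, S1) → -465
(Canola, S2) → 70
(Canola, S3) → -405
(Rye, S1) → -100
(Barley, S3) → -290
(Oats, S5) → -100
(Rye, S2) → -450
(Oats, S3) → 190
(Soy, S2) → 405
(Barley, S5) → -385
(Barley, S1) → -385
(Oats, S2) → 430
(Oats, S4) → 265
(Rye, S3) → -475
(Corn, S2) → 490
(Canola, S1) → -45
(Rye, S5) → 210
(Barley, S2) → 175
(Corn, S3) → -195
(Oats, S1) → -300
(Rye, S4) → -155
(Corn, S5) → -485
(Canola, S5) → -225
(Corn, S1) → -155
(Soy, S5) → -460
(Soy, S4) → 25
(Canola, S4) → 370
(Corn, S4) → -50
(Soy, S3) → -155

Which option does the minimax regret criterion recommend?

Column bests: S1=-45, S2=490, S3=190, S4=475, S5=210.
Soy regrets: 420, 85, 345, 450, 670 → max 670
Corn regrets: 110, 0, 385, 525, 695 → max 695
Rye regrets: 55, 940, 665, 630, 0 → max 940
Oats regrets: 255, 60, 0, 210, 310 → max 310
Barley regrets: 340, 315, 480, 0, 595 → max 595
Canola regrets: 0, 420, 595, 105, 435 → max 595
Smallest max regret = 310 → Oats.

Oats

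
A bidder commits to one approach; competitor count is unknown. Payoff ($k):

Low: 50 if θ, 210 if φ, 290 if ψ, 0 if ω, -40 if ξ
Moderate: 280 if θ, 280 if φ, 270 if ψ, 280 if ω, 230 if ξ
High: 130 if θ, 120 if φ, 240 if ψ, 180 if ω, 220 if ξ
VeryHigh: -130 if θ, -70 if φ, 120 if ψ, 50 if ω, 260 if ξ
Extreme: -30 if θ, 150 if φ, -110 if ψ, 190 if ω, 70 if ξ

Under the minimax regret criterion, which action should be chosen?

Moderate

Column bests: θ=280, φ=280, ψ=290, ω=280, ξ=260.
Low regrets: 230, 70, 0, 280, 300 → max 300
Moderate regrets: 0, 0, 20, 0, 30 → max 30
High regrets: 150, 160, 50, 100, 40 → max 160
VeryHigh regrets: 410, 350, 170, 230, 0 → max 410
Extreme regrets: 310, 130, 400, 90, 190 → max 400
Smallest max regret = 30 → Moderate.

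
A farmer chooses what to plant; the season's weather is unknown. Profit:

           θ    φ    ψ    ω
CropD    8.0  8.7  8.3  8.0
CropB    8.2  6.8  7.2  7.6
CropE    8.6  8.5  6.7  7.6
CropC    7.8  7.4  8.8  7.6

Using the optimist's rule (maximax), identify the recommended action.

CropC

Row maxima: CropD=8.7, CropB=8.2, CropE=8.6, CropC=8.8
Best best-case = 8.8 → CropC.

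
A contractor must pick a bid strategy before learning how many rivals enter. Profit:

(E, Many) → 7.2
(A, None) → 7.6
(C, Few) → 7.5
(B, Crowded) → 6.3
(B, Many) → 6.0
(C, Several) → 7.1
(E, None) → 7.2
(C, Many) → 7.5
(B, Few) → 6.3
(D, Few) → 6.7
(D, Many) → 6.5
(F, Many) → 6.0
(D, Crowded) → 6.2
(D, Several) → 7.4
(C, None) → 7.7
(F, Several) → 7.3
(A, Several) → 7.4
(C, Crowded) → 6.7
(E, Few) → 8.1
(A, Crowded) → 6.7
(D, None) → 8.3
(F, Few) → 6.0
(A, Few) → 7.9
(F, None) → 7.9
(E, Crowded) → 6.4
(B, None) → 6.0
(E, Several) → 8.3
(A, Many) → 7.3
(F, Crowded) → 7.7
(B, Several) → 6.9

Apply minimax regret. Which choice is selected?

A

Column bests: None=8.3, Few=8.1, Several=8.3, Many=7.5, Crowded=7.7.
A regrets: 0.7, 0.2, 0.9, 0.2, 1.0 → max 1.0
B regrets: 2.3, 1.8, 1.4, 1.5, 1.4 → max 2.3
C regrets: 0.6, 0.6, 1.2, 0.0, 1.0 → max 1.2
D regrets: 0.0, 1.4, 0.9, 1.0, 1.5 → max 1.5
E regrets: 1.1, 0.0, 0.0, 0.3, 1.3 → max 1.3
F regrets: 0.4, 2.1, 1.0, 1.5, 0.0 → max 2.1
Smallest max regret = 1.0 → A.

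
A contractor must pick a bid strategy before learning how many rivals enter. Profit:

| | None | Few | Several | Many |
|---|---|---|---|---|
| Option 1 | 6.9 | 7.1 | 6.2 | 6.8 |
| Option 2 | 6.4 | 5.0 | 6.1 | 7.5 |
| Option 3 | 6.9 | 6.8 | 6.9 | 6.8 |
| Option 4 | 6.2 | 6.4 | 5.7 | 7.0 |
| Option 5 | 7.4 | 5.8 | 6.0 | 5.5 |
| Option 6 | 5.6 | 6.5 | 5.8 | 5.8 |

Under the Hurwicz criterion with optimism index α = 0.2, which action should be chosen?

Option 3

Option 1: 0.2·7.1 + 0.8·6.2 = 6.38
Option 2: 0.2·7.5 + 0.8·5.0 = 5.5
Option 3: 0.2·6.9 + 0.8·6.8 = 6.82
Option 4: 0.2·7.0 + 0.8·5.7 = 5.96
Option 5: 0.2·7.4 + 0.8·5.5 = 5.88
Option 6: 0.2·6.5 + 0.8·5.6 = 5.78
Highest Hurwicz score = 6.82 → Option 3.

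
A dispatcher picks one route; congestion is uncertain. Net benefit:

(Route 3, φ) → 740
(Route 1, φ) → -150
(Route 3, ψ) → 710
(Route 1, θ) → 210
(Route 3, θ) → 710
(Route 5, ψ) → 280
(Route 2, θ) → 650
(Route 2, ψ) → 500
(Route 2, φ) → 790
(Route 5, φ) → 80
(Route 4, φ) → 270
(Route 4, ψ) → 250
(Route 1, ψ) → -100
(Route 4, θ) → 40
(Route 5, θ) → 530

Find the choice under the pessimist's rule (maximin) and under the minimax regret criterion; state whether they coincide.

maximin → Route 3; minimax regret → Route 3 (agree)

Row minima: Route 1=-150, Route 2=500, Route 3=710, Route 4=40, Route 5=80
Best worst-case = 710 → Route 3.
Column bests: θ=710, φ=790, ψ=710.
Route 1 regrets: 500, 940, 810 → max 940
Route 2 regrets: 60, 0, 210 → max 210
Route 3 regrets: 0, 50, 0 → max 50
Route 4 regrets: 670, 520, 460 → max 670
Route 5 regrets: 180, 710, 430 → max 710
Smallest max regret = 50 → Route 3.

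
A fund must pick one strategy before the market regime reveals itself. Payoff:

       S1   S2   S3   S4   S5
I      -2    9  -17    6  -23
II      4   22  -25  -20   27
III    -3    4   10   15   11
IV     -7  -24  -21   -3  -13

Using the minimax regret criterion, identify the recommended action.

Column bests: S1=4, S2=22, S3=10, S4=15, S5=27.
I regrets: 6, 13, 27, 9, 50 → max 50
II regrets: 0, 0, 35, 35, 0 → max 35
III regrets: 7, 18, 0, 0, 16 → max 18
IV regrets: 11, 46, 31, 18, 40 → max 46
Smallest max regret = 18 → III.

III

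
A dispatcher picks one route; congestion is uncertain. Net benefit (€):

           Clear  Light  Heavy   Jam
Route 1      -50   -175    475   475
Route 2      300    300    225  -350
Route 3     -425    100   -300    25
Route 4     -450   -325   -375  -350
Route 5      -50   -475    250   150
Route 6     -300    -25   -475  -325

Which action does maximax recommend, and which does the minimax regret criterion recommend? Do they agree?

maximax → Route 1; minimax regret → Route 1 (agree)

Row maxima: Route 1=475, Route 2=300, Route 3=100, Route 4=-325, Route 5=250, Route 6=-25
Best best-case = 475 → Route 1.
Column bests: Clear=300, Light=300, Heavy=475, Jam=475.
Route 1 regrets: 350, 475, 0, 0 → max 475
Route 2 regrets: 0, 0, 250, 825 → max 825
Route 3 regrets: 725, 200, 775, 450 → max 775
Route 4 regrets: 750, 625, 850, 825 → max 850
Route 5 regrets: 350, 775, 225, 325 → max 775
Route 6 regrets: 600, 325, 950, 800 → max 950
Smallest max regret = 475 → Route 1.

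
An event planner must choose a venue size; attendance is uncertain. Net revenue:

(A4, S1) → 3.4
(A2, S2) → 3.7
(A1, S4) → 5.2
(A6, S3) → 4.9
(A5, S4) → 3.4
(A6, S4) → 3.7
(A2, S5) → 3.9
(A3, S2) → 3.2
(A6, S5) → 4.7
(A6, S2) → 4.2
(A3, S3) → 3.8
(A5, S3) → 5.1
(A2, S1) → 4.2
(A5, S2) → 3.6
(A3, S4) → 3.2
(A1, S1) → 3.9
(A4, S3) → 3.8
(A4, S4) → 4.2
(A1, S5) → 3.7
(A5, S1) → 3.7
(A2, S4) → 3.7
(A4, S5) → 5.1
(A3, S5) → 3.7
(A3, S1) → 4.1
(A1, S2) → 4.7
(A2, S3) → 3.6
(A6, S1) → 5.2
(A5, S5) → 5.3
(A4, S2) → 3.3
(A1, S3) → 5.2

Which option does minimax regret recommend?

A6

Column bests: S1=5.2, S2=4.7, S3=5.2, S4=5.2, S5=5.3.
A1 regrets: 1.3, 0.0, 0.0, 0.0, 1.6 → max 1.6
A2 regrets: 1.0, 1.0, 1.6, 1.5, 1.4 → max 1.6
A3 regrets: 1.1, 1.5, 1.4, 2.0, 1.6 → max 2.0
A4 regrets: 1.8, 1.4, 1.4, 1.0, 0.2 → max 1.8
A5 regrets: 1.5, 1.1, 0.1, 1.8, 0.0 → max 1.8
A6 regrets: 0.0, 0.5, 0.3, 1.5, 0.6 → max 1.5
Smallest max regret = 1.5 → A6.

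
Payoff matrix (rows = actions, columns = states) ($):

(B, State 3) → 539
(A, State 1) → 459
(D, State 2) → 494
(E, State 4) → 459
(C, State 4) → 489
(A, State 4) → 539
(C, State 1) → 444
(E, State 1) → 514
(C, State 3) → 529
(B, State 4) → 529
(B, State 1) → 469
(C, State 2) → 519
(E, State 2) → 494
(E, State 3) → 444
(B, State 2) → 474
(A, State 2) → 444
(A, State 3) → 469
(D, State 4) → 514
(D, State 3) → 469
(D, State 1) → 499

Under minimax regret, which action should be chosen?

B

Column bests: State 1=514, State 2=519, State 3=539, State 4=539.
A regrets: 55, 75, 70, 0 → max 75
B regrets: 45, 45, 0, 10 → max 45
C regrets: 70, 0, 10, 50 → max 70
D regrets: 15, 25, 70, 25 → max 70
E regrets: 0, 25, 95, 80 → max 95
Smallest max regret = 45 → B.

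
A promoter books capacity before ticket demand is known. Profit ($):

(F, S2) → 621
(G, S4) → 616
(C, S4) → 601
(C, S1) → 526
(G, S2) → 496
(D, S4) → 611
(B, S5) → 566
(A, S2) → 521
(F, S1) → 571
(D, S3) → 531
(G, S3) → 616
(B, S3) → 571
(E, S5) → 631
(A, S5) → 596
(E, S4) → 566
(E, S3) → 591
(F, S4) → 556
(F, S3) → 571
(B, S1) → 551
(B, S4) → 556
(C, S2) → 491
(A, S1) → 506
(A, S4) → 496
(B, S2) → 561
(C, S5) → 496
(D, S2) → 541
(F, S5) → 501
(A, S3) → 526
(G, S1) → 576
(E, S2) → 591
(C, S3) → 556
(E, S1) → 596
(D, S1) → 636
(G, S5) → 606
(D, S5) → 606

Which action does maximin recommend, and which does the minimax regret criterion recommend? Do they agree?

maximin → E; minimax regret → E (agree)

Row minima: A=496, B=551, C=491, D=531, E=566, F=501, G=496
Best worst-case = 566 → E.
Column bests: S1=636, S2=621, S3=616, S4=616, S5=631.
A regrets: 130, 100, 90, 120, 35 → max 130
B regrets: 85, 60, 45, 60, 65 → max 85
C regrets: 110, 130, 60, 15, 135 → max 135
D regrets: 0, 80, 85, 5, 25 → max 85
E regrets: 40, 30, 25, 50, 0 → max 50
F regrets: 65, 0, 45, 60, 130 → max 130
G regrets: 60, 125, 0, 0, 25 → max 125
Smallest max regret = 50 → E.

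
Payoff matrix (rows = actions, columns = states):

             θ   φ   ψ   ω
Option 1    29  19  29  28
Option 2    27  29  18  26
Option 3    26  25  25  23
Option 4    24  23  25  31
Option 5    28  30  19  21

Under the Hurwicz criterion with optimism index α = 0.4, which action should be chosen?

Option 4

Option 1: 0.4·29 + 0.6·19 = 23
Option 2: 0.4·29 + 0.6·18 = 22.4
Option 3: 0.4·26 + 0.6·23 = 24.2
Option 4: 0.4·31 + 0.6·23 = 26.2
Option 5: 0.4·30 + 0.6·19 = 23.4
Highest Hurwicz score = 26.2 → Option 4.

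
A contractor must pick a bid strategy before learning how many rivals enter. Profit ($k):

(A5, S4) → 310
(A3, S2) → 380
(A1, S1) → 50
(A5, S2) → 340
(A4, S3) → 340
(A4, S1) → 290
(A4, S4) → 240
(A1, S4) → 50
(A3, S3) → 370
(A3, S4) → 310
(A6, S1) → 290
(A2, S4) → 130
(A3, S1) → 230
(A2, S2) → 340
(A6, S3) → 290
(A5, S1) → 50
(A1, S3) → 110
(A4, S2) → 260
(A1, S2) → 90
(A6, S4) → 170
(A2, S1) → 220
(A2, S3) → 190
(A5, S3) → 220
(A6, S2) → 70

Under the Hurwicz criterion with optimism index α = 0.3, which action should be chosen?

A3

A1: 0.3·110 + 0.7·50 = 68
A2: 0.3·340 + 0.7·130 = 193
A3: 0.3·380 + 0.7·230 = 275
A4: 0.3·340 + 0.7·240 = 270
A5: 0.3·340 + 0.7·50 = 137
A6: 0.3·290 + 0.7·70 = 136
Highest Hurwicz score = 275 → A3.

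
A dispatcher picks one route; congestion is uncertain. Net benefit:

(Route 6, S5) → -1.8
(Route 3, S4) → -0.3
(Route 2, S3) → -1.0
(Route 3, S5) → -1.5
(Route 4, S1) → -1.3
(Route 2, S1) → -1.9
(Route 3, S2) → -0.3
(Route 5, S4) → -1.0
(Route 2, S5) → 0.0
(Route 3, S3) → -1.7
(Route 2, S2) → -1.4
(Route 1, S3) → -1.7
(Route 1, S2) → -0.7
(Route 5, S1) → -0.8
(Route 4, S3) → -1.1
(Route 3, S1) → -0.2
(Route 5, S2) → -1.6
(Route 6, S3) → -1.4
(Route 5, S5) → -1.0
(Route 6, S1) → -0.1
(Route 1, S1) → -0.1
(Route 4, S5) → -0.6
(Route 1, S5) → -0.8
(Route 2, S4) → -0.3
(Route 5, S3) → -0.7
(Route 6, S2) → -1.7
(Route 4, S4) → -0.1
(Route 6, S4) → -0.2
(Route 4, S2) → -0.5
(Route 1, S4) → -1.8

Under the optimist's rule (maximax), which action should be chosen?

Route 2

Row maxima: Route 1=-0.1, Route 2=0.0, Route 3=-0.2, Route 4=-0.1, Route 5=-0.7, Route 6=-0.1
Best best-case = 0.0 → Route 2.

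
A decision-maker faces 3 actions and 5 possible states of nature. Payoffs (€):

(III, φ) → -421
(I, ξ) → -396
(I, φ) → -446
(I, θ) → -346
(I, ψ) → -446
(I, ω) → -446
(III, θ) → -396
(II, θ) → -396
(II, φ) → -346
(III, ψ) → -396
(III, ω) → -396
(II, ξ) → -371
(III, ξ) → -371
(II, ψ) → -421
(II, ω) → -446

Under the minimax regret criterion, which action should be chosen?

Column bests: θ=-346, φ=-346, ψ=-396, ω=-396, ξ=-371.
I regrets: 0, 100, 50, 50, 25 → max 100
II regrets: 50, 0, 25, 50, 0 → max 50
III regrets: 50, 75, 0, 0, 0 → max 75
Smallest max regret = 50 → II.

II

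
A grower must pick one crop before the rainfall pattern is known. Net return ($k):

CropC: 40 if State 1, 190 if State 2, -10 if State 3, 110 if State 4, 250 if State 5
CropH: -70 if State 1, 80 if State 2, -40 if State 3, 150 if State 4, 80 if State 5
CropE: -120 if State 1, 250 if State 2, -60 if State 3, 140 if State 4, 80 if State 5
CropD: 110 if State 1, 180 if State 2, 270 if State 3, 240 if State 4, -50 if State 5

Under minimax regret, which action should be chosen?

Column bests: State 1=110, State 2=250, State 3=270, State 4=240, State 5=250.
CropC regrets: 70, 60, 280, 130, 0 → max 280
CropH regrets: 180, 170, 310, 90, 170 → max 310
CropE regrets: 230, 0, 330, 100, 170 → max 330
CropD regrets: 0, 70, 0, 0, 300 → max 300
Smallest max regret = 280 → CropC.

CropC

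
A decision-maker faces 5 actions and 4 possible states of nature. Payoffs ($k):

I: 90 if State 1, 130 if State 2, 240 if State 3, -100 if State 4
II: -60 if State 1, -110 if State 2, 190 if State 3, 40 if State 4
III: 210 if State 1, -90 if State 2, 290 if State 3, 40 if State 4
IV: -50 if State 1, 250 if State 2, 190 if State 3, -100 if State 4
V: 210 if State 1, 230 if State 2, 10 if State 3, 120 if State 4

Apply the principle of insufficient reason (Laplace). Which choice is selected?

Row averages: I=90, II=15, III=112.5, IV=72.5, V=142.5
Highest average = 142.5 → V.

V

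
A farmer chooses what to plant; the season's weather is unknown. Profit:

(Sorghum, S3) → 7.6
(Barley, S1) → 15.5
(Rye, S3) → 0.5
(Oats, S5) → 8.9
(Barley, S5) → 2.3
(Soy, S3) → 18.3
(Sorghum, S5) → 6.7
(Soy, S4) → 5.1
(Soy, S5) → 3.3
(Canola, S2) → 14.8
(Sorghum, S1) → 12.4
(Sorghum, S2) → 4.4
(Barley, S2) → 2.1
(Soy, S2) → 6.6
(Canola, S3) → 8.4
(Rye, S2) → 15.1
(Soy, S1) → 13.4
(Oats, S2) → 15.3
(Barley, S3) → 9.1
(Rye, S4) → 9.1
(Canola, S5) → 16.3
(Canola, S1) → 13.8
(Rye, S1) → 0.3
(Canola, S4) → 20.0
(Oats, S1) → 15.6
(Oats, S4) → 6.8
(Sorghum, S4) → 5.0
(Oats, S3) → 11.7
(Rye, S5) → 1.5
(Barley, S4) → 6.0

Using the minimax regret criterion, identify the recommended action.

Column bests: S1=15.6, S2=15.3, S3=18.3, S4=20.0, S5=16.3.
Soy regrets: 2.2, 8.7, 0.0, 14.9, 13.0 → max 14.9
Oats regrets: 0.0, 0.0, 6.6, 13.2, 7.4 → max 13.2
Canola regrets: 1.8, 0.5, 9.9, 0.0, 0.0 → max 9.9
Sorghum regrets: 3.2, 10.9, 10.7, 15.0, 9.6 → max 15.0
Rye regrets: 15.3, 0.2, 17.8, 10.9, 14.8 → max 17.8
Barley regrets: 0.1, 13.2, 9.2, 14.0, 14.0 → max 14.0
Smallest max regret = 9.9 → Canola.

Canola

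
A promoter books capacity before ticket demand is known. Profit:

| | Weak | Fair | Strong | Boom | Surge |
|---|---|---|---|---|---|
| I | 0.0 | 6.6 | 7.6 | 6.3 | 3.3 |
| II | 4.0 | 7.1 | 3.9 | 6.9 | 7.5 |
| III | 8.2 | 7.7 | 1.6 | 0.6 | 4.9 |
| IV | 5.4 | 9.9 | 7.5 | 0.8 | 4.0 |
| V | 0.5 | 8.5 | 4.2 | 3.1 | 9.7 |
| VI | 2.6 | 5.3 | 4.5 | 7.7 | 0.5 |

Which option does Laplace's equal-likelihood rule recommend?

II

Row averages: I=4.76, II=5.88, III=4.6, IV=5.52, V=5.2, VI=4.12
Highest average = 5.88 → II.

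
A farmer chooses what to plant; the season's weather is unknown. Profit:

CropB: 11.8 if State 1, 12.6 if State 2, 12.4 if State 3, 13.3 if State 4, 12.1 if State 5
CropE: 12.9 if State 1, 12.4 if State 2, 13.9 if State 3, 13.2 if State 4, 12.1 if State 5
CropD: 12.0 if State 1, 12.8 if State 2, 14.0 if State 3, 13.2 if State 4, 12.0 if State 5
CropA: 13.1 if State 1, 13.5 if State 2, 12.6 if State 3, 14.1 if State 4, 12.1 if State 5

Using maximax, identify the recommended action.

CropA

Row maxima: CropB=13.3, CropE=13.9, CropD=14.0, CropA=14.1
Best best-case = 14.1 → CropA.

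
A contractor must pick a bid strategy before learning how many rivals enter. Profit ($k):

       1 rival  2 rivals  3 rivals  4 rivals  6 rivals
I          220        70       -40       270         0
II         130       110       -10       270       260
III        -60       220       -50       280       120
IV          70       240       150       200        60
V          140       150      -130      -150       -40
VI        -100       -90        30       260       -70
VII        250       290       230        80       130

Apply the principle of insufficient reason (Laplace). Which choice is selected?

VII

Row averages: I=104, II=152, III=102, IV=144, V=-6, VI=6, VII=196
Highest average = 196 → VII.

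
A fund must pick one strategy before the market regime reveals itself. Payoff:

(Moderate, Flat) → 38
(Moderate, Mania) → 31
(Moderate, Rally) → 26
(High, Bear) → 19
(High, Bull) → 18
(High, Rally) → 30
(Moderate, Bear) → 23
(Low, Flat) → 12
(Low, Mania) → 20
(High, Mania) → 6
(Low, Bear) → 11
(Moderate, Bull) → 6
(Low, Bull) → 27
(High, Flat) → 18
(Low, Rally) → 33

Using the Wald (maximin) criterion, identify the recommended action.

Low

Row minima: Low=11, Moderate=6, High=6
Best worst-case = 11 → Low.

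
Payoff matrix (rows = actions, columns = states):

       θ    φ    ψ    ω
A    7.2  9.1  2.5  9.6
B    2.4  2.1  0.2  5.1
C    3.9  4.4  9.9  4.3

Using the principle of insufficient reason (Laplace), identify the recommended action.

A

Row averages: A=7.1, B=2.45, C=5.625
Highest average = 7.1 → A.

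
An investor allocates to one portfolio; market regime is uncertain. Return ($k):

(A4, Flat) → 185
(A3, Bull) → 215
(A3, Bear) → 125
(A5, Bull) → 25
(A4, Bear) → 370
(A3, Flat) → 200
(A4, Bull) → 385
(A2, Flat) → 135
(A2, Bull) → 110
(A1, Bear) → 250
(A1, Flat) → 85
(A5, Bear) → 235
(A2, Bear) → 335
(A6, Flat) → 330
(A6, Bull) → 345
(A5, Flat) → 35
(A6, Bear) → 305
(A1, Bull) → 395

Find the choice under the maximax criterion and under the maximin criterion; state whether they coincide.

Row maxima: A1=395, A2=335, A3=215, A4=385, A5=235, A6=345
Best best-case = 395 → A1.
Row minima: A1=85, A2=110, A3=125, A4=185, A5=25, A6=305
Best worst-case = 305 → A6.

maximax → A1; maximin → A6 (disagree)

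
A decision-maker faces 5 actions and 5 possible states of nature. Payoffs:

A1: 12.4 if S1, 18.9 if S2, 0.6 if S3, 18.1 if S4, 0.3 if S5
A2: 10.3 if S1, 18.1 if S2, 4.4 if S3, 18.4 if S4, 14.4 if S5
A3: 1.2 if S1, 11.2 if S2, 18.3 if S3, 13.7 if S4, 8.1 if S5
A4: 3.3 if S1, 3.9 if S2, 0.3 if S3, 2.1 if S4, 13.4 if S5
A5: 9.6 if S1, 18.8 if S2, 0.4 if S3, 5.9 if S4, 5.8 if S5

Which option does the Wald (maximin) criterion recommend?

Row minima: A1=0.3, A2=4.4, A3=1.2, A4=0.3, A5=0.4
Best worst-case = 4.4 → A2.

A2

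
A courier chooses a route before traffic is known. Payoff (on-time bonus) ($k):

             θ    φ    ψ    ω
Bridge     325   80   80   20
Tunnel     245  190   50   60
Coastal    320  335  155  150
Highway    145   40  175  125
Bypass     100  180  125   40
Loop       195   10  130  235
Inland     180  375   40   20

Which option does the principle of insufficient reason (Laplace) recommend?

Row averages: Bridge=126.25, Tunnel=136.25, Coastal=240, Highway=121.25, Bypass=111.25, Loop=142.5, Inland=153.75
Highest average = 240 → Coastal.

Coastal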